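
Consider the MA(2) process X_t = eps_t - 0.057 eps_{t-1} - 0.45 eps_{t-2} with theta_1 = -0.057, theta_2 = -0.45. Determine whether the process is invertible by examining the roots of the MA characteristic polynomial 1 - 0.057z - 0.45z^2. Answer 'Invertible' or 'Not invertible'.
\text{Invertible}

The MA(q) characteristic polynomial is P(z) = 1 - 0.057z - 0.45z^2.
Invertibility requires all roots to lie outside the unit circle, i.e. |z| > 1 for every root.
Set 1 + (-0.057) z + (-0.45) z^2 = 0, i.e. a z^2 + b z + c = 0 with a = -0.45, b = -0.057, c = 1.
Discriminant D = b^2 - 4ac = (-0.057)^2 - 4*(-0.45)*1 = 0.003249 - (-1.8) = 1.803249.
D >= 0, so the roots are real: z = (-b +/- sqrt(D)) / (2a) = (0.057 +/- 1.342851) / (-0.9).
  z_1 = (0.057 + 1.342851) / (-0.9) = -1.5554,   |z_1| = 1.5554.
  z_2 = (0.057 - 1.342851) / (-0.9) = 1.4287,   |z_2| = 1.4287.
Moduli of all roots: 1.5554, 1.4287.
All moduli strictly greater than 1? Yes.
Verdict: Invertible.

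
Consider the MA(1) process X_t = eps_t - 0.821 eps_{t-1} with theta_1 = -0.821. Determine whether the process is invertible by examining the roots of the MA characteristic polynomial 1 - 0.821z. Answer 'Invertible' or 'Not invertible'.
\text{Invertible}

The MA(q) characteristic polynomial is P(z) = 1 - 0.821z.
Invertibility requires all roots to lie outside the unit circle, i.e. |z| > 1 for every root.
This is linear in z: 1 + (-0.821) z = 0  =>  z = -1/(-0.821) = 1.218027,  |z| = 1.218027.
Moduli of all roots: 1.2180.
All moduli strictly greater than 1? Yes.
Verdict: Invertible.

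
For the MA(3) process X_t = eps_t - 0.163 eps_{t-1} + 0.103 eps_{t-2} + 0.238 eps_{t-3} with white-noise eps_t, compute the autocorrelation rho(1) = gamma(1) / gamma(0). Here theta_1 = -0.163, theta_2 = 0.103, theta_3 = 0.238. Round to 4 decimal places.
\rho(1) = -0.1420

For an MA(q) process with theta_0 = 1, the autocovariance is
  gamma(k) = sigma^2 * sum_{i=0..q-k} theta_i * theta_{i+k},
and rho(k) = gamma(k) / gamma(0). Sigma^2 cancels.
  numerator   = (1)*(-0.163) + (-0.163)*(0.103) + (0.103)*(0.238) = -0.155275.
  denominator = (1)^2 + (-0.163)^2 + (0.103)^2 + (0.238)^2 = 1.093822.
  rho(1) = -0.155275 / 1.093822 = -0.1420.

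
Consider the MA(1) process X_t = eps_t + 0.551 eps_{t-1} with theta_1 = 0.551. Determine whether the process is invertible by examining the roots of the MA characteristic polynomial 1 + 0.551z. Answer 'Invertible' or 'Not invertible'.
\text{Invertible}

The MA(q) characteristic polynomial is P(z) = 1 + 0.551z.
Invertibility requires all roots to lie outside the unit circle, i.e. |z| > 1 for every root.
This is linear in z: 1 + (0.551) z = 0  =>  z = -1/(0.551) = -1.814882,  |z| = 1.814882.
Moduli of all roots: 1.8149.
All moduli strictly greater than 1? Yes.
Verdict: Invertible.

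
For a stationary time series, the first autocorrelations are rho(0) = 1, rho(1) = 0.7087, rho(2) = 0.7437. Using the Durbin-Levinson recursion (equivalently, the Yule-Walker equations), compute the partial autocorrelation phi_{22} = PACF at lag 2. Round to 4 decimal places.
\phi_{22} = 0.4851

The PACF at lag k is phi_{kk}, the last component of the solution
to the Yule-Walker system G_k phi = r_k where
  (G_k)_{ij} = rho(|i - j|), (r_k)_i = rho(i), i,j = 1..k.
Equivalently, Durbin-Levinson gives phi_{kk} iteratively:
  phi_{11} = rho(1)
  phi_{kk} = [rho(k) - sum_{j=1..k-1} phi_{k-1,j} rho(k-j)]
            / [1 - sum_{j=1..k-1} phi_{k-1,j} rho(j)],
  phi_{k,j} = phi_{k-1,j} - phi_{kk} phi_{k-1,k-j},  j = 1..k-1.
Step k = 1:
  phi_11 = rho(1) = 0.7087.
Step k = 2:
  phi_22 = [rho(2) - phi_11 rho(1)] / [1 - phi_11 rho(1)] = [0.7437 - (0.7087)(0.7087)] / [1 - (0.7087)(0.7087)]
         = 0.24144431 / 0.49774431 = 0.4851.
Therefore phi_{22} = 0.4851.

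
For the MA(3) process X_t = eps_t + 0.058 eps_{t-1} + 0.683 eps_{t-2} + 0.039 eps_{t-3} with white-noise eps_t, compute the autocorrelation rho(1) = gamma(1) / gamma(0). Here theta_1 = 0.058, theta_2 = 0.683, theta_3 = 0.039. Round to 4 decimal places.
\rho(1) = 0.0844

For an MA(q) process with theta_0 = 1, the autocovariance is
  gamma(k) = sigma^2 * sum_{i=0..q-k} theta_i * theta_{i+k},
and rho(k) = gamma(k) / gamma(0). Sigma^2 cancels.
  numerator   = (1)*(0.058) + (0.058)*(0.683) + (0.683)*(0.039) = 0.124251.
  denominator = (1)^2 + (0.058)^2 + (0.683)^2 + (0.039)^2 = 1.471374.
  rho(1) = 0.124251 / 1.471374 = 0.0844.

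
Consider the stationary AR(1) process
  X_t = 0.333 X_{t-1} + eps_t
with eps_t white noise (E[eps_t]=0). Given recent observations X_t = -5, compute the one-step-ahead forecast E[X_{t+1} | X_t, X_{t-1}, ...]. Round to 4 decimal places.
E[X_{t+1} \mid \mathcal F_t] = -1.6650

For an AR(p) model X_t = c + sum_i phi_i X_{t-i} + eps_t, the
one-step-ahead conditional mean is
  E[X_{t+1} | X_t, ...] = c + sum_i phi_i X_{t+1-i}.
Substitute known values:
  E[X_{t+1} | ...] = (0.333) * (-5)
                   = -1.6650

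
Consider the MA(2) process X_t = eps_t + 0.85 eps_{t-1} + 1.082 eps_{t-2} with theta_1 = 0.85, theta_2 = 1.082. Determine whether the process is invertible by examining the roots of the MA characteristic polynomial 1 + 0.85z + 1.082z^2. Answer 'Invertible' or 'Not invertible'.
\text{Not invertible}

The MA(q) characteristic polynomial is P(z) = 1 + 0.85z + 1.082z^2.
Invertibility requires all roots to lie outside the unit circle, i.e. |z| > 1 for every root.
Set 1 + (0.85) z + (1.082) z^2 = 0, i.e. a z^2 + b z + c = 0 with a = 1.082, b = 0.85, c = 1.
Discriminant D = b^2 - 4ac = (0.85)^2 - 4*(1.082)*1 = 0.7225 - (4.328) = -3.6055.
D < 0, so the roots are the complex-conjugate pair z = (-b +/- i sqrt(-D)) / (2a) = -0.3928 +/- 0.8775i.
For a conjugate pair |z|^2 = z * conj(z) = (product of roots) = c/a = 1/(1.082) = 0.924214, so |z| = sqrt(0.924214) = 0.9614 for both roots.
Moduli of all roots: 0.9614, 0.9614.
All moduli strictly greater than 1? No.
Verdict: Not invertible.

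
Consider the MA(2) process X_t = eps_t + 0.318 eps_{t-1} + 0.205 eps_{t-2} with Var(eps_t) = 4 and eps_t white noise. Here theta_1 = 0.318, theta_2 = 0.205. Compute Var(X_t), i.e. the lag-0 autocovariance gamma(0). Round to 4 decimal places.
\gamma(0) = 4.5726

For an MA(q) process X_t = eps_t + sum_i theta_i eps_{t-i} with
Var(eps_t) = sigma^2, the variance is
  gamma(0) = sigma^2 * (1 + sum_i theta_i^2).
  sum_i theta_i^2 = (0.318)^2 + (0.205)^2 = 0.101124 + 0.042025 = 0.143149.
  gamma(0) = 4 * (1 + 0.143149) = 4 * 1.143149 = 4.572596, which rounds to 4.5726.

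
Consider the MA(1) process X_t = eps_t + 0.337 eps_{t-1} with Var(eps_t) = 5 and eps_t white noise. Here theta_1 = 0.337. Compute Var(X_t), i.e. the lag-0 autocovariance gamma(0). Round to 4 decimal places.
\gamma(0) = 5.5678

For an MA(q) process X_t = eps_t + sum_i theta_i eps_{t-i} with
Var(eps_t) = sigma^2, the variance is
  gamma(0) = sigma^2 * (1 + sum_i theta_i^2).
  sum_i theta_i^2 = (0.337)^2 = 0.113569.
  gamma(0) = 5 * (1 + 0.113569) = 5 * 1.113569 = 5.567845, which rounds to 5.5678.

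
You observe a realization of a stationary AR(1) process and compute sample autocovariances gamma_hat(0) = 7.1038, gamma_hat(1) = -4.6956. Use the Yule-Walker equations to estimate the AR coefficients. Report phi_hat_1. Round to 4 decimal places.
\hat\phi_{1} = -0.6610

The Yule-Walker equations for an AR(p) process read, in matrix form,
  Gamma_p phi = r_p,   with   (Gamma_p)_{ij} = gamma(|i - j|),
                       (r_p)_i = gamma(i),   i,j = 1..p.
Substitute the sample gammas (Toeplitz matrix and right-hand side of size 1):
  Gamma_p = [[7.1038]]
  r_p     = [-4.6956]
With p = 1 this is the single equation gamma(0) phi_1 = gamma(1):
  phi_hat_1 = gamma(1) / gamma(0) = -4.6956 / 7.1038 = -0.6610.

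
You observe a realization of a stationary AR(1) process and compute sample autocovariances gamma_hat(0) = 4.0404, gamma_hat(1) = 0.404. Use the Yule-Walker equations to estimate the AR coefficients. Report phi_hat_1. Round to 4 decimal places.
\hat\phi_{1} = 0.1000

The Yule-Walker equations for an AR(p) process read, in matrix form,
  Gamma_p phi = r_p,   with   (Gamma_p)_{ij} = gamma(|i - j|),
                       (r_p)_i = gamma(i),   i,j = 1..p.
Substitute the sample gammas (Toeplitz matrix and right-hand side of size 1):
  Gamma_p = [[4.0404]]
  r_p     = [0.404]
With p = 1 this is the single equation gamma(0) phi_1 = gamma(1):
  phi_hat_1 = gamma(1) / gamma(0) = 0.404 / 4.0404 = 0.1000.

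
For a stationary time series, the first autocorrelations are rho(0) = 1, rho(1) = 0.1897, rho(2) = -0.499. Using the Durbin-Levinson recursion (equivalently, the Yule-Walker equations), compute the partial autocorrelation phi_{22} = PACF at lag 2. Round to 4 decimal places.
\phi_{22} = -0.5550

The PACF at lag k is phi_{kk}, the last component of the solution
to the Yule-Walker system G_k phi = r_k where
  (G_k)_{ij} = rho(|i - j|), (r_k)_i = rho(i), i,j = 1..k.
Equivalently, Durbin-Levinson gives phi_{kk} iteratively:
  phi_{11} = rho(1)
  phi_{kk} = [rho(k) - sum_{j=1..k-1} phi_{k-1,j} rho(k-j)]
            / [1 - sum_{j=1..k-1} phi_{k-1,j} rho(j)],
  phi_{k,j} = phi_{k-1,j} - phi_{kk} phi_{k-1,k-j},  j = 1..k-1.
Step k = 1:
  phi_11 = rho(1) = 0.1897.
Step k = 2:
  phi_22 = [rho(2) - phi_11 rho(1)] / [1 - phi_11 rho(1)] = [-0.499 - (0.1897)(0.1897)] / [1 - (0.1897)(0.1897)]
         = -0.53498609 / 0.96401391 = -0.555.
Therefore phi_{22} = -0.5550.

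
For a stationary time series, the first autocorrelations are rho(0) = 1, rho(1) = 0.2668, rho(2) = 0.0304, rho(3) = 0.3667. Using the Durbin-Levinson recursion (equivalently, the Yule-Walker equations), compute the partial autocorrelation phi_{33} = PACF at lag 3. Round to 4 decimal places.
\phi_{33} = 0.3991

The PACF at lag k is phi_{kk}, the last component of the solution
to the Yule-Walker system G_k phi = r_k where
  (G_k)_{ij} = rho(|i - j|), (r_k)_i = rho(i), i,j = 1..k.
Equivalently, Durbin-Levinson gives phi_{kk} iteratively:
  phi_{11} = rho(1)
  phi_{kk} = [rho(k) - sum_{j=1..k-1} phi_{k-1,j} rho(k-j)]
            / [1 - sum_{j=1..k-1} phi_{k-1,j} rho(j)],
  phi_{k,j} = phi_{k-1,j} - phi_{kk} phi_{k-1,k-j},  j = 1..k-1.
Step k = 1:
  phi_11 = rho(1) = 0.2668.
Step k = 2:
  phi_22 = [rho(2) - phi_11 rho(1)] / [1 - phi_11 rho(1)] = [0.0304 - (0.2668)(0.2668)] / [1 - (0.2668)(0.2668)]
         = -0.04078224 / 0.92881776 = -0.043908.
  Update: phi_21 = phi_11 - phi_22 phi_11 = 0.2668 - (-0.043908)(0.2668) = 0.278515.
Step k = 3:
  phi_33 = [rho(3) - phi_21 rho(2) - phi_22 rho(1)] / [1 - phi_21 rho(1) - phi_22 rho(2)]
    numerator   = 0.3667 - (0.278515)(0.0304) - (-0.043908)(0.2668) = 0.36994773
    denominator = 1 - (0.278515)(0.2668) - (-0.043908)(0.0304) = 0.92702711
  phi_33 = 0.36994773 / 0.92702711 = 0.3991.
Therefore phi_{33} = 0.3991.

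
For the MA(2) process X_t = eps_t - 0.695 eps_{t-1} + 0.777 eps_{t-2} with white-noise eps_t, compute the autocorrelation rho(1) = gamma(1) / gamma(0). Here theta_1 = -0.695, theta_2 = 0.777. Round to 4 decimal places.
\rho(1) = -0.5918

For an MA(q) process with theta_0 = 1, the autocovariance is
  gamma(k) = sigma^2 * sum_{i=0..q-k} theta_i * theta_{i+k},
and rho(k) = gamma(k) / gamma(0). Sigma^2 cancels.
  numerator   = (1)*(-0.695) + (-0.695)*(0.777) = -1.235015.
  denominator = (1)^2 + (-0.695)^2 + (0.777)^2 = 2.086754.
  rho(1) = -1.235015 / 2.086754 = -0.5918.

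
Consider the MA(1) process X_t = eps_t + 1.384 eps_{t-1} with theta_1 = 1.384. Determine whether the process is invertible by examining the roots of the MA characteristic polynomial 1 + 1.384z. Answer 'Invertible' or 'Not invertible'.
\text{Not invertible}

The MA(q) characteristic polynomial is P(z) = 1 + 1.384z.
Invertibility requires all roots to lie outside the unit circle, i.e. |z| > 1 for every root.
This is linear in z: 1 + (1.384) z = 0  =>  z = -1/(1.384) = -0.722543,  |z| = 0.722543.
Moduli of all roots: 0.7225.
All moduli strictly greater than 1? No.
Verdict: Not invertible.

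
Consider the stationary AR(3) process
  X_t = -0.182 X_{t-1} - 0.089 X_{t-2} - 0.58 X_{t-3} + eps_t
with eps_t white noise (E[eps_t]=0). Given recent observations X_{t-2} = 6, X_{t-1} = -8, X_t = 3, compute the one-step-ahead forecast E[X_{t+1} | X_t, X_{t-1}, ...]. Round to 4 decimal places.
E[X_{t+1} \mid \mathcal F_t] = -3.3140

For an AR(p) model X_t = c + sum_i phi_i X_{t-i} + eps_t, the
one-step-ahead conditional mean is
  E[X_{t+1} | X_t, ...] = c + sum_i phi_i X_{t+1-i}.
Substitute known values:
  E[X_{t+1} | ...] = (-0.182) * (3) + (-0.089) * (-8) + (-0.58) * (6)
                   = -3.3140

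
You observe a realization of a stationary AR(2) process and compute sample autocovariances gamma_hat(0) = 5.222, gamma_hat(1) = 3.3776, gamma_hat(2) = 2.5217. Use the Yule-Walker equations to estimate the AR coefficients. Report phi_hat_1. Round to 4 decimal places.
\hat\phi_{1} = 0.5750

The Yule-Walker equations for an AR(p) process read, in matrix form,
  Gamma_p phi = r_p,   with   (Gamma_p)_{ij} = gamma(|i - j|),
                       (r_p)_i = gamma(i),   i,j = 1..p.
Substitute the sample gammas (Toeplitz matrix and right-hand side of size 2):
  Gamma_p = [[5.222, 3.3776], [3.3776, 5.222]]
  r_p     = [3.3776, 2.5217]
Written out:
  5.222 phi_1 + 3.3776 phi_2 = 3.3776
  3.3776 phi_1 + 5.222 phi_2 = 2.5217
Solve by Cramer's rule:
  det = gamma(0)^2 - gamma(1)^2 = (5.222)^2 - (3.3776)^2 = 27.269284 - 11.40818176 = 15.86110224
  phi_hat_1 = [gamma(1) gamma(0) - gamma(1) gamma(2)] / det = [(3.3776)(5.222) - (3.3776)(2.5217)] / 15.86110224 = 9.12053328 / 15.86110224 = 0.575
  phi_hat_2 = [gamma(0) gamma(2) - gamma(1)^2] / det = [(5.222)(2.5217) - (3.3776)^2] / 15.86110224 = 1.76013564 / 15.86110224 = 0.111
So phi_hat = [0.5750, 0.1110].
Therefore phi_hat_1 = 0.5750.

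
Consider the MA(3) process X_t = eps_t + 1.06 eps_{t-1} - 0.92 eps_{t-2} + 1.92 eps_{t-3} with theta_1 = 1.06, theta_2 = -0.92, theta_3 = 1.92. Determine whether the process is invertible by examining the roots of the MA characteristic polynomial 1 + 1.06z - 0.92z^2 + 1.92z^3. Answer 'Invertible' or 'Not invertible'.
\text{Not invertible}

The MA(q) characteristic polynomial is P(z) = 1 + 1.06z - 0.92z^2 + 1.92z^3.
Invertibility requires all roots to lie outside the unit circle, i.e. |z| > 1 for every root.
Degree 3: look for a simple real root z0 first, then factor out (1 - z/z0) and solve the remaining quadratic.
Testing z0 = -0.5: P(-0.5) = 1 + (1.06)(-0.5) + (-0.92)(-0.5)^2 + (1.92)(-0.5)^3
  = 1 + (-0.53) + (-0.23) + (-0.24) = 0.  So z_0 = -0.5 is a root, |z_0| = 0.5.
Divide out the factor (1 + 2 z) = (1 - z/z0) (since 1/z0 = -2):
  P(z) = (1 + 2 z)(1 + (-0.94) z + (0.96) z^2)
  [check: z-coef -0.94 - (-2) = 1.06; z^2-coef 0.96 - (-2)(-0.94) = -0.92; z^3-coef -(-2)(0.96) = 1.92.]
Remaining roots from the quadratic factor 1 + (-0.94) z + (0.96) z^2:
  Set 1 + (-0.94) z + (0.96) z^2 = 0, i.e. a z^2 + b z + c = 0 with a = 0.96, b = -0.94, c = 1.
  Discriminant D = b^2 - 4ac = (-0.94)^2 - 4*(0.96)*1 = 0.8836 - (3.84) = -2.9564.
  D < 0, so the roots are the complex-conjugate pair z = (-b +/- i sqrt(-D)) / (2a) = 0.4896 +/- 0.8955i.
  For a conjugate pair |z|^2 = z * conj(z) = (product of roots) = c/a = 1/(0.96) = 1.041667, so |z| = sqrt(1.041667) = 1.0206 for both roots.
Moduli of all roots: 0.5000, 1.0206, 1.0206.
All moduli strictly greater than 1? No.
Verdict: Not invertible.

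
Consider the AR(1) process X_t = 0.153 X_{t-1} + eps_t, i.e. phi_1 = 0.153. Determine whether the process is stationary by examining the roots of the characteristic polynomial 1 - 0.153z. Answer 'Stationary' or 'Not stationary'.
\text{Stationary}

The AR(p) characteristic polynomial is P(z) = 1 - 0.153z.
Stationarity requires all roots to lie outside the unit circle, i.e. |z| > 1 for every root.
This is linear in z: 1 + (-0.153) z = 0  =>  z = -1/(-0.153) = 6.535948,  |z| = 6.535948.
Moduli of all roots: 6.5359.
All moduli strictly greater than 1? Yes.
Verdict: Stationary.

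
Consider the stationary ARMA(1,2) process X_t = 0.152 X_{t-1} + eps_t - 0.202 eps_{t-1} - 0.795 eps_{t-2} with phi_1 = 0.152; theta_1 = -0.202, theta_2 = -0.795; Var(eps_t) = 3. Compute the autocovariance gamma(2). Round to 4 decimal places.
\gamma(2) = -2.3438

Multiply the model equation by X_{t-k} and take expectations. With theta_0 = psi_0 = 1 and psi_j the MA(infinity) weights, this gives
  gamma(k) - sum_i phi_i gamma(k-i) = c_k,
  c_k = sigma^2 * sum_{j=k..q} theta_j psi_{j-k}   (c_k = 0 for k > q),
using gamma(-m) = gamma(m).
psi-weights needed (psi_j = theta_j + sum_i phi_i psi_{j-i}):
  psi_1 = theta_1 + phi_1 = -0.202 + (0.152) = -0.05
  psi_2 = theta_2 + phi_1 psi_1 = -0.795 + (0.152)(-0.05) = -0.8026
Right-hand sides:
  c_0 = sigma^2 (1 + theta_1 psi_1 + theta_2 psi_2) = 3 * (1 + (-0.202)(-0.05) + (-0.795)(-0.8026)) = 3 * 1.648167 = 4.944501
  c_1 = sigma^2 (theta_1 + theta_2 psi_1) = 3 * (-0.202 + (-0.795)(-0.05)) = -0.48675
  c_2 = sigma^2 theta_2 = 3 * (-0.795) = -2.385
Equations for k = 0 and k = 1 (AR order 1):
  gamma(0) = phi_1 gamma(1) + c_0
  gamma(1) = phi_1 gamma(0) + c_1
Substituting the second into the first: gamma(0) (1 - phi_1^2) = c_0 + phi_1 c_1, so
  gamma(0) = (c_0 + phi_1 c_1) / (1 - phi_1^2) = (4.944501 + (0.152)(-0.48675)) / (1 - (0.152)^2) = 4.870515 / 0.976896 = 4.985705.
  gamma(1) = phi_1 gamma(0) + c_1 = (0.152)(4.985705) + (-0.48675) = 0.271077.
For k = 2: gamma(2) = phi_1 gamma(1) + c_2
  = (0.152)(0.271077) + (-2.385) = -2.343796.
Therefore gamma(2) = -2.3438 (to 4 decimal places).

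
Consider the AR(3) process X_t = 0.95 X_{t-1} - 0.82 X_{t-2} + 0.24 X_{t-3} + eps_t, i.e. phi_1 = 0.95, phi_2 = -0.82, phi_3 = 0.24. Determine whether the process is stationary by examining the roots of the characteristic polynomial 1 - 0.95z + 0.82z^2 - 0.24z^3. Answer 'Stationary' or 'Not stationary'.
\text{Stationary}

The AR(p) characteristic polynomial is P(z) = 1 - 0.95z + 0.82z^2 - 0.24z^3.
Stationarity requires all roots to lie outside the unit circle, i.e. |z| > 1 for every root.
Degree 3: look for a simple real root z0 first, then factor out (1 - z/z0) and solve the remaining quadratic.
Testing z0 = 2.5: P(2.5) = 1 + (-0.95)(2.5) + (0.82)(2.5)^2 + (-0.24)(2.5)^3
  = 1 + (-2.375) + (5.125) + (-3.75) = 0.  So z_0 = 2.5 is a root, |z_0| = 2.5.
Divide out the factor (1 - 0.4 z) = (1 - z/z0) (since 1/z0 = 0.4):
  P(z) = (1 - 0.4 z)(1 + (-0.55) z + (0.6) z^2)
  [check: z-coef -0.55 - (0.4) = -0.95; z^2-coef 0.6 - (0.4)(-0.55) = 0.82; z^3-coef -(0.4)(0.6) = -0.24.]
Remaining roots from the quadratic factor 1 + (-0.55) z + (0.6) z^2:
  Set 1 + (-0.55) z + (0.6) z^2 = 0, i.e. a z^2 + b z + c = 0 with a = 0.6, b = -0.55, c = 1.
  Discriminant D = b^2 - 4ac = (-0.55)^2 - 4*(0.6)*1 = 0.3025 - (2.4) = -2.0975.
  D < 0, so the roots are the complex-conjugate pair z = (-b +/- i sqrt(-D)) / (2a) = 0.4583 +/- 1.2069i.
  For a conjugate pair |z|^2 = z * conj(z) = (product of roots) = c/a = 1/(0.6) = 1.666667, so |z| = sqrt(1.666667) = 1.291 for both roots.
Moduli of all roots: 2.5000, 1.2910, 1.2910.
All moduli strictly greater than 1? Yes.
Verdict: Stationary.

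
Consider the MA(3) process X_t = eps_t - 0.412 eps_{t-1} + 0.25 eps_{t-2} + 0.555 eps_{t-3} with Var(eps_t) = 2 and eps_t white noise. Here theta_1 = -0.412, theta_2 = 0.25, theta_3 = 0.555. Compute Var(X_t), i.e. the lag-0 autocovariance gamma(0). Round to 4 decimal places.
\gamma(0) = 3.0805

For an MA(q) process X_t = eps_t + sum_i theta_i eps_{t-i} with
Var(eps_t) = sigma^2, the variance is
  gamma(0) = sigma^2 * (1 + sum_i theta_i^2).
  sum_i theta_i^2 = (-0.412)^2 + (0.25)^2 + (0.555)^2 = 0.169744 + 0.0625 + 0.308025 = 0.540269.
  gamma(0) = 2 * (1 + 0.540269) = 2 * 1.540269 = 3.080538, which rounds to 3.0805.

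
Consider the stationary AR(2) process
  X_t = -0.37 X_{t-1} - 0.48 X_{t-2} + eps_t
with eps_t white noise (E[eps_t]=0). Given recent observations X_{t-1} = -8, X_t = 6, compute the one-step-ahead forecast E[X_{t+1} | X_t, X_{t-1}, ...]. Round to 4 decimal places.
E[X_{t+1} \mid \mathcal F_t] = 1.6200

For an AR(p) model X_t = c + sum_i phi_i X_{t-i} + eps_t, the
one-step-ahead conditional mean is
  E[X_{t+1} | X_t, ...] = c + sum_i phi_i X_{t+1-i}.
Substitute known values:
  E[X_{t+1} | ...] = (-0.37) * (6) + (-0.48) * (-8)
                   = 1.6200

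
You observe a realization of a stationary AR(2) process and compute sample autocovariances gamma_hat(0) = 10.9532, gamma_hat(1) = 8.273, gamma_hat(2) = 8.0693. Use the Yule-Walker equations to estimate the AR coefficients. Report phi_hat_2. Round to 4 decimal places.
\hat\phi_{2} = 0.3870

The Yule-Walker equations for an AR(p) process read, in matrix form,
  Gamma_p phi = r_p,   with   (Gamma_p)_{ij} = gamma(|i - j|),
                       (r_p)_i = gamma(i),   i,j = 1..p.
Substitute the sample gammas (Toeplitz matrix and right-hand side of size 2):
  Gamma_p = [[10.9532, 8.273], [8.273, 10.9532]]
  r_p     = [8.273, 8.0693]
Written out:
  10.9532 phi_1 + 8.273 phi_2 = 8.273
  8.273 phi_1 + 10.9532 phi_2 = 8.0693
Solve by Cramer's rule:
  det = gamma(0)^2 - gamma(1)^2 = (10.9532)^2 - (8.273)^2 = 119.97259024 - 68.442529 = 51.53006124
  phi_hat_1 = [gamma(1) gamma(0) - gamma(1) gamma(2)] / det = [(8.273)(10.9532) - (8.273)(8.0693)] / 51.53006124 = 23.8585047 / 51.53006124 = 0.463
  phi_hat_2 = [gamma(0) gamma(2) - gamma(1)^2] / det = [(10.9532)(8.0693) - (8.273)^2] / 51.53006124 = 19.94212776 / 51.53006124 = 0.387
So phi_hat = [0.4630, 0.3870].
Therefore phi_hat_2 = 0.3870.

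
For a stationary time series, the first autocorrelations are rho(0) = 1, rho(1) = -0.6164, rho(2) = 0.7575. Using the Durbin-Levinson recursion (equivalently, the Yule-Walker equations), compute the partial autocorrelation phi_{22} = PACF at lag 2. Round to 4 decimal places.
\phi_{22} = 0.6089

The PACF at lag k is phi_{kk}, the last component of the solution
to the Yule-Walker system G_k phi = r_k where
  (G_k)_{ij} = rho(|i - j|), (r_k)_i = rho(i), i,j = 1..k.
Equivalently, Durbin-Levinson gives phi_{kk} iteratively:
  phi_{11} = rho(1)
  phi_{kk} = [rho(k) - sum_{j=1..k-1} phi_{k-1,j} rho(k-j)]
            / [1 - sum_{j=1..k-1} phi_{k-1,j} rho(j)],
  phi_{k,j} = phi_{k-1,j} - phi_{kk} phi_{k-1,k-j},  j = 1..k-1.
Step k = 1:
  phi_11 = rho(1) = -0.6164.
Step k = 2:
  phi_22 = [rho(2) - phi_11 rho(1)] / [1 - phi_11 rho(1)] = [0.7575 - (-0.6164)(-0.6164)] / [1 - (-0.6164)(-0.6164)]
         = 0.37755104 / 0.62005104 = 0.6089.
Therefore phi_{22} = 0.6089.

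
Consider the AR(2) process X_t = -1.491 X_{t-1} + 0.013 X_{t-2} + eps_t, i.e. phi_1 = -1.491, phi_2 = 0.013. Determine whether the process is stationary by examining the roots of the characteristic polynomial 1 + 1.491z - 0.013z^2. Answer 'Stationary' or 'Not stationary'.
\text{Not stationary}

The AR(p) characteristic polynomial is P(z) = 1 + 1.491z - 0.013z^2.
Stationarity requires all roots to lie outside the unit circle, i.e. |z| > 1 for every root.
Set 1 + (1.491) z + (-0.013) z^2 = 0, i.e. a z^2 + b z + c = 0 with a = -0.013, b = 1.491, c = 1.
Discriminant D = b^2 - 4ac = (1.491)^2 - 4*(-0.013)*1 = 2.223081 - (-0.052) = 2.275081.
D >= 0, so the roots are real: z = (-b +/- sqrt(D)) / (2a) = (-1.491 +/- 1.508337) / (-0.026).
  z_1 = (-1.491 + 1.508337) / (-0.026) = -0.6668,   |z_1| = 0.6668.
  z_2 = (-1.491 - 1.508337) / (-0.026) = 115.3591,   |z_2| = 115.3591.
Moduli of all roots: 0.6668, 115.3591.
All moduli strictly greater than 1? No.
Verdict: Not stationary.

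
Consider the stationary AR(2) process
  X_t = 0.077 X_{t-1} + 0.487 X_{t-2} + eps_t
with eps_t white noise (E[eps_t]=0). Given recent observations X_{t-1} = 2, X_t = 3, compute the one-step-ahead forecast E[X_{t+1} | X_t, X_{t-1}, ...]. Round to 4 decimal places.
E[X_{t+1} \mid \mathcal F_t] = 1.2050

For an AR(p) model X_t = c + sum_i phi_i X_{t-i} + eps_t, the
one-step-ahead conditional mean is
  E[X_{t+1} | X_t, ...] = c + sum_i phi_i X_{t+1-i}.
Substitute known values:
  E[X_{t+1} | ...] = (0.077) * (3) + (0.487) * (2)
                   = 1.2050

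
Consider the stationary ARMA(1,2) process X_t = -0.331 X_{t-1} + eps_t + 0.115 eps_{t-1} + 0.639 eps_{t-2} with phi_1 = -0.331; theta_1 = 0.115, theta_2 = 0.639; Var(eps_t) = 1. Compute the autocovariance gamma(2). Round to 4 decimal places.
\gamma(2) = 0.8234

Multiply the model equation by X_{t-k} and take expectations. With theta_0 = psi_0 = 1 and psi_j the MA(infinity) weights, this gives
  gamma(k) - sum_i phi_i gamma(k-i) = c_k,
  c_k = sigma^2 * sum_{j=k..q} theta_j psi_{j-k}   (c_k = 0 for k > q),
using gamma(-m) = gamma(m).
psi-weights needed (psi_j = theta_j + sum_i phi_i psi_{j-i}):
  psi_1 = theta_1 + phi_1 = 0.115 + (-0.331) = -0.216
  psi_2 = theta_2 + phi_1 psi_1 = 0.639 + (-0.331)(-0.216) = 0.710496
Right-hand sides:
  c_0 = sigma^2 (1 + theta_1 psi_1 + theta_2 psi_2) = 1 * (1 + (0.115)(-0.216) + (0.639)(0.710496)) = 1 * 1.429167 = 1.429167
  c_1 = sigma^2 (theta_1 + theta_2 psi_1) = 1 * (0.115 + (0.639)(-0.216)) = -0.023024
  c_2 = sigma^2 theta_2 = 1 * (0.639) = 0.639
Equations for k = 0 and k = 1 (AR order 1):
  gamma(0) = phi_1 gamma(1) + c_0
  gamma(1) = phi_1 gamma(0) + c_1
Substituting the second into the first: gamma(0) (1 - phi_1^2) = c_0 + phi_1 c_1, so
  gamma(0) = (c_0 + phi_1 c_1) / (1 - phi_1^2) = (1.429167 + (-0.331)(-0.023024)) / (1 - (-0.331)^2) = 1.436788 / 0.890439 = 1.613573.
  gamma(1) = phi_1 gamma(0) + c_1 = (-0.331)(1.613573) + (-0.023024) = -0.557116.
For k = 2: gamma(2) = phi_1 gamma(1) + c_2
  = (-0.331)(-0.557116) + (0.639) = 0.823406.
Therefore gamma(2) = 0.8234 (to 4 decimal places).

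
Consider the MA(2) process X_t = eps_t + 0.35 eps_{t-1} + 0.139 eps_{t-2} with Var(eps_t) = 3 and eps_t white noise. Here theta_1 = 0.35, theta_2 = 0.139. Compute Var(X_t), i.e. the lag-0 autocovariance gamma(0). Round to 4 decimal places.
\gamma(0) = 3.4255

For an MA(q) process X_t = eps_t + sum_i theta_i eps_{t-i} with
Var(eps_t) = sigma^2, the variance is
  gamma(0) = sigma^2 * (1 + sum_i theta_i^2).
  sum_i theta_i^2 = (0.35)^2 + (0.139)^2 = 0.1225 + 0.019321 = 0.141821.
  gamma(0) = 3 * (1 + 0.141821) = 3 * 1.141821 = 3.425463, which rounds to 3.4255.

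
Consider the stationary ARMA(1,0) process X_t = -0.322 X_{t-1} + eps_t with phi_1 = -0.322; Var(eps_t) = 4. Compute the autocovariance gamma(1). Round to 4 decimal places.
\gamma(1) = -1.4370

Multiply the model equation by X_{t-k} and take expectations. With theta_0 = psi_0 = 1 and psi_j the MA(infinity) weights, this gives
  gamma(k) - sum_i phi_i gamma(k-i) = c_k,
  c_k = sigma^2 * sum_{j=k..q} theta_j psi_{j-k}   (c_k = 0 for k > q),
using gamma(-m) = gamma(m).
Pure AR (q = 0): c_0 = sigma^2 = 4, c_k = 0 for k >= 1.
Equations for k = 0 and k = 1 (AR order 1):
  gamma(0) = phi_1 gamma(1) + c_0
  gamma(1) = phi_1 gamma(0) + c_1
Substituting the second into the first: gamma(0) (1 - phi_1^2) = c_0 + phi_1 c_1, so
  gamma(0) = c_0 / (1 - phi_1^2) = 4 / (1 - (-0.322)^2) = 4 / 0.896316 = 4.462712.
  gamma(1) = phi_1 gamma(0) = (-0.322)(4.462712) = -1.436993.
Therefore gamma(1) = -1.4370 (to 4 decimal places).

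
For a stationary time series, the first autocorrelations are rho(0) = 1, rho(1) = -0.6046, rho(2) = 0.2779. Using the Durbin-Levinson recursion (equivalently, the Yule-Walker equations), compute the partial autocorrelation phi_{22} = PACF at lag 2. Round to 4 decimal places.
\phi_{22} = -0.1381

The PACF at lag k is phi_{kk}, the last component of the solution
to the Yule-Walker system G_k phi = r_k where
  (G_k)_{ij} = rho(|i - j|), (r_k)_i = rho(i), i,j = 1..k.
Equivalently, Durbin-Levinson gives phi_{kk} iteratively:
  phi_{11} = rho(1)
  phi_{kk} = [rho(k) - sum_{j=1..k-1} phi_{k-1,j} rho(k-j)]
            / [1 - sum_{j=1..k-1} phi_{k-1,j} rho(j)],
  phi_{k,j} = phi_{k-1,j} - phi_{kk} phi_{k-1,k-j},  j = 1..k-1.
Step k = 1:
  phi_11 = rho(1) = -0.6046.
Step k = 2:
  phi_22 = [rho(2) - phi_11 rho(1)] / [1 - phi_11 rho(1)] = [0.2779 - (-0.6046)(-0.6046)] / [1 - (-0.6046)(-0.6046)]
         = -0.08764116 / 0.63445884 = -0.1381.
Therefore phi_{22} = -0.1381.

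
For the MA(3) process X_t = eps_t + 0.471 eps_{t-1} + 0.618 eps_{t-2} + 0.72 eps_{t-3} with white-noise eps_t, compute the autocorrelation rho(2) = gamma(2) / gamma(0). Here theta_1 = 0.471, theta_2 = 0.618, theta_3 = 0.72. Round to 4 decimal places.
\rho(2) = 0.4510

For an MA(q) process with theta_0 = 1, the autocovariance is
  gamma(k) = sigma^2 * sum_{i=0..q-k} theta_i * theta_{i+k},
and rho(k) = gamma(k) / gamma(0). Sigma^2 cancels.
  numerator   = (1)*(0.618) + (0.471)*(0.72) = 0.95712.
  denominator = (1)^2 + (0.471)^2 + (0.618)^2 + (0.72)^2 = 2.122165.
  rho(2) = 0.95712 / 2.122165 = 0.4510.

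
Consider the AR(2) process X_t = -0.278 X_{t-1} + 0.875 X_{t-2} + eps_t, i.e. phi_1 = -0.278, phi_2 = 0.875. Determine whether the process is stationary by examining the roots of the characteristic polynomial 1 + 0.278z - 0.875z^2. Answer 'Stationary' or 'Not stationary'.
\text{Not stationary}

The AR(p) characteristic polynomial is P(z) = 1 + 0.278z - 0.875z^2.
Stationarity requires all roots to lie outside the unit circle, i.e. |z| > 1 for every root.
Set 1 + (0.278) z + (-0.875) z^2 = 0, i.e. a z^2 + b z + c = 0 with a = -0.875, b = 0.278, c = 1.
Discriminant D = b^2 - 4ac = (0.278)^2 - 4*(-0.875)*1 = 0.077284 - (-3.5) = 3.577284.
D >= 0, so the roots are real: z = (-b +/- sqrt(D)) / (2a) = (-0.278 +/- 1.891371) / (-1.75).
  z_1 = (-0.278 + 1.891371) / (-1.75) = -0.9219,   |z_1| = 0.9219.
  z_2 = (-0.278 - 1.891371) / (-1.75) = 1.2396,   |z_2| = 1.2396.
Moduli of all roots: 0.9219, 1.2396.
All moduli strictly greater than 1? No.
Verdict: Not stationary.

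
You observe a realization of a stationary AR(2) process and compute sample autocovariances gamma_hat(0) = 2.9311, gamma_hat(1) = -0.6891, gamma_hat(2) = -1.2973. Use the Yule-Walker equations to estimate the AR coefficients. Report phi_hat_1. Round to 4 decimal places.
\hat\phi_{1} = -0.3590

The Yule-Walker equations for an AR(p) process read, in matrix form,
  Gamma_p phi = r_p,   with   (Gamma_p)_{ij} = gamma(|i - j|),
                       (r_p)_i = gamma(i),   i,j = 1..p.
Substitute the sample gammas (Toeplitz matrix and right-hand side of size 2):
  Gamma_p = [[2.9311, -0.6891], [-0.6891, 2.9311]]
  r_p     = [-0.6891, -1.2973]
Written out:
  2.9311 phi_1 - 0.6891 phi_2 = -0.6891
  -0.6891 phi_1 + 2.9311 phi_2 = -1.2973
Solve by Cramer's rule:
  det = gamma(0)^2 - gamma(1)^2 = (2.9311)^2 - (-0.6891)^2 = 8.59134721 - 0.47485881 = 8.1164884
  phi_hat_1 = [gamma(1) gamma(0) - gamma(1) gamma(2)] / det = [(-0.6891)(2.9311) - (-0.6891)(-1.2973)] / 8.1164884 = -2.91379044 / 8.1164884 = -0.359
  phi_hat_2 = [gamma(0) gamma(2) - gamma(1)^2] / det = [(2.9311)(-1.2973) - (-0.6891)^2] / 8.1164884 = -4.27737484 / 8.1164884 = -0.527
So phi_hat = [-0.3590, -0.5270].
Therefore phi_hat_1 = -0.3590.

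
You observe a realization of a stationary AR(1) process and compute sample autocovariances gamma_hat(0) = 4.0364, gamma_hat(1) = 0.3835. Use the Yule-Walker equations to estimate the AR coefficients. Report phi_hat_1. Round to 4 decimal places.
\hat\phi_{1} = 0.0950

The Yule-Walker equations for an AR(p) process read, in matrix form,
  Gamma_p phi = r_p,   with   (Gamma_p)_{ij} = gamma(|i - j|),
                       (r_p)_i = gamma(i),   i,j = 1..p.
Substitute the sample gammas (Toeplitz matrix and right-hand side of size 1):
  Gamma_p = [[4.0364]]
  r_p     = [0.3835]
With p = 1 this is the single equation gamma(0) phi_1 = gamma(1):
  phi_hat_1 = gamma(1) / gamma(0) = 0.3835 / 4.0364 = 0.0950.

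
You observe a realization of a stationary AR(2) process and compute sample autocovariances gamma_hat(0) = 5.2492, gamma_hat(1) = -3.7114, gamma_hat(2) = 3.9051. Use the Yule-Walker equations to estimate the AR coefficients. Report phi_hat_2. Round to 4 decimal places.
\hat\phi_{2} = 0.4880

The Yule-Walker equations for an AR(p) process read, in matrix form,
  Gamma_p phi = r_p,   with   (Gamma_p)_{ij} = gamma(|i - j|),
                       (r_p)_i = gamma(i),   i,j = 1..p.
Substitute the sample gammas (Toeplitz matrix and right-hand side of size 2):
  Gamma_p = [[5.2492, -3.7114], [-3.7114, 5.2492]]
  r_p     = [-3.7114, 3.9051]
Written out:
  5.2492 phi_1 - 3.7114 phi_2 = -3.7114
  -3.7114 phi_1 + 5.2492 phi_2 = 3.9051
Solve by Cramer's rule:
  det = gamma(0)^2 - gamma(1)^2 = (5.2492)^2 - (-3.7114)^2 = 27.55410064 - 13.77448996 = 13.77961068
  phi_hat_1 = [gamma(1) gamma(0) - gamma(1) gamma(2)] / det = [(-3.7114)(5.2492) - (-3.7114)(3.9051)] / 13.77961068 = -4.98849274 / 13.77961068 = -0.362
  phi_hat_2 = [gamma(0) gamma(2) - gamma(1)^2] / det = [(5.2492)(3.9051) - (-3.7114)^2] / 13.77961068 = 6.72416096 / 13.77961068 = 0.488
So phi_hat = [-0.3620, 0.4880].
Therefore phi_hat_2 = 0.4880.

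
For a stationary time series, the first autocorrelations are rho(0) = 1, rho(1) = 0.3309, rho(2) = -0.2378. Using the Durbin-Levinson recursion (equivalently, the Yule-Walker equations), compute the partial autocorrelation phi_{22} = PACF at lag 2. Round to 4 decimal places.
\phi_{22} = -0.3900

The PACF at lag k is phi_{kk}, the last component of the solution
to the Yule-Walker system G_k phi = r_k where
  (G_k)_{ij} = rho(|i - j|), (r_k)_i = rho(i), i,j = 1..k.
Equivalently, Durbin-Levinson gives phi_{kk} iteratively:
  phi_{11} = rho(1)
  phi_{kk} = [rho(k) - sum_{j=1..k-1} phi_{k-1,j} rho(k-j)]
            / [1 - sum_{j=1..k-1} phi_{k-1,j} rho(j)],
  phi_{k,j} = phi_{k-1,j} - phi_{kk} phi_{k-1,k-j},  j = 1..k-1.
Step k = 1:
  phi_11 = rho(1) = 0.3309.
Step k = 2:
  phi_22 = [rho(2) - phi_11 rho(1)] / [1 - phi_11 rho(1)] = [-0.2378 - (0.3309)(0.3309)] / [1 - (0.3309)(0.3309)]
         = -0.34729481 / 0.89050519 = -0.39.
Therefore phi_{22} = -0.3900.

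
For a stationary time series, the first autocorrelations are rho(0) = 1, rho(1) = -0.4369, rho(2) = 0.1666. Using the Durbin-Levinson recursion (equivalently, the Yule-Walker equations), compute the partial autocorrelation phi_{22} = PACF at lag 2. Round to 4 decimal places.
\phi_{22} = -0.0300

The PACF at lag k is phi_{kk}, the last component of the solution
to the Yule-Walker system G_k phi = r_k where
  (G_k)_{ij} = rho(|i - j|), (r_k)_i = rho(i), i,j = 1..k.
Equivalently, Durbin-Levinson gives phi_{kk} iteratively:
  phi_{11} = rho(1)
  phi_{kk} = [rho(k) - sum_{j=1..k-1} phi_{k-1,j} rho(k-j)]
            / [1 - sum_{j=1..k-1} phi_{k-1,j} rho(j)],
  phi_{k,j} = phi_{k-1,j} - phi_{kk} phi_{k-1,k-j},  j = 1..k-1.
Step k = 1:
  phi_11 = rho(1) = -0.4369.
Step k = 2:
  phi_22 = [rho(2) - phi_11 rho(1)] / [1 - phi_11 rho(1)] = [0.1666 - (-0.4369)(-0.4369)] / [1 - (-0.4369)(-0.4369)]
         = -0.02428161 / 0.80911839 = -0.03.
Therefore phi_{22} = -0.0300.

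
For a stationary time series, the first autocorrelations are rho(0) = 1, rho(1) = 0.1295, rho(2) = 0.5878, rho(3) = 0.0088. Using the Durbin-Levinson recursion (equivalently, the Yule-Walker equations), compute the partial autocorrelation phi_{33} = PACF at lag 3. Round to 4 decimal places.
\phi_{33} = -0.1509

The PACF at lag k is phi_{kk}, the last component of the solution
to the Yule-Walker system G_k phi = r_k where
  (G_k)_{ij} = rho(|i - j|), (r_k)_i = rho(i), i,j = 1..k.
Equivalently, Durbin-Levinson gives phi_{kk} iteratively:
  phi_{11} = rho(1)
  phi_{kk} = [rho(k) - sum_{j=1..k-1} phi_{k-1,j} rho(k-j)]
            / [1 - sum_{j=1..k-1} phi_{k-1,j} rho(j)],
  phi_{k,j} = phi_{k-1,j} - phi_{kk} phi_{k-1,k-j},  j = 1..k-1.
Step k = 1:
  phi_11 = rho(1) = 0.1295.
Step k = 2:
  phi_22 = [rho(2) - phi_11 rho(1)] / [1 - phi_11 rho(1)] = [0.5878 - (0.1295)(0.1295)] / [1 - (0.1295)(0.1295)]
         = 0.57102975 / 0.98322975 = 0.580769.
  Update: phi_21 = phi_11 - phi_22 phi_11 = 0.1295 - (0.580769)(0.1295) = 0.05429.
Step k = 3:
  phi_33 = [rho(3) - phi_21 rho(2) - phi_22 rho(1)] / [1 - phi_21 rho(1) - phi_22 rho(2)]
    numerator   = 0.0088 - (0.05429)(0.5878) - (0.580769)(0.1295) = -0.09832151
    denominator = 1 - (0.05429)(0.1295) - (0.580769)(0.5878) = 0.65159315
  phi_33 = -0.09832151 / 0.65159315 = -0.1509.
Therefore phi_{33} = -0.1509.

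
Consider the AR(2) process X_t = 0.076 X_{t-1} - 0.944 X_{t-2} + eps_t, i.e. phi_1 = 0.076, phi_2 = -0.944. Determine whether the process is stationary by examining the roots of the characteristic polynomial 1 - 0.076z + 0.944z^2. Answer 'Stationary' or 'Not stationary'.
\text{Stationary}

The AR(p) characteristic polynomial is P(z) = 1 - 0.076z + 0.944z^2.
Stationarity requires all roots to lie outside the unit circle, i.e. |z| > 1 for every root.
Set 1 + (-0.076) z + (0.944) z^2 = 0, i.e. a z^2 + b z + c = 0 with a = 0.944, b = -0.076, c = 1.
Discriminant D = b^2 - 4ac = (-0.076)^2 - 4*(0.944)*1 = 0.005776 - (3.776) = -3.770224.
D < 0, so the roots are the complex-conjugate pair z = (-b +/- i sqrt(-D)) / (2a) = 0.0403 +/- 1.0284i.
For a conjugate pair |z|^2 = z * conj(z) = (product of roots) = c/a = 1/(0.944) = 1.059322, so |z| = sqrt(1.059322) = 1.0292 for both roots.
Moduli of all roots: 1.0292, 1.0292.
All moduli strictly greater than 1? Yes.
Verdict: Stationary.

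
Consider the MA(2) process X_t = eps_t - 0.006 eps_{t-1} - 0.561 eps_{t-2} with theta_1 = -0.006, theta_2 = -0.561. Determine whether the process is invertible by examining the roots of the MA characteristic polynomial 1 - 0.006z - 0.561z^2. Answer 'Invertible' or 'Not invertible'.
\text{Invertible}

The MA(q) characteristic polynomial is P(z) = 1 - 0.006z - 0.561z^2.
Invertibility requires all roots to lie outside the unit circle, i.e. |z| > 1 for every root.
Set 1 + (-0.006) z + (-0.561) z^2 = 0, i.e. a z^2 + b z + c = 0 with a = -0.561, b = -0.006, c = 1.
Discriminant D = b^2 - 4ac = (-0.006)^2 - 4*(-0.561)*1 = 0.000036 - (-2.244) = 2.244036.
D >= 0, so the roots are real: z = (-b +/- sqrt(D)) / (2a) = (0.006 +/- 1.498011) / (-1.122).
  z_1 = (0.006 + 1.498011) / (-1.122) = -1.3405,   |z_1| = 1.3405.
  z_2 = (0.006 - 1.498011) / (-1.122) = 1.3298,   |z_2| = 1.3298.
Moduli of all roots: 1.3405, 1.3298.
All moduli strictly greater than 1? Yes.
Verdict: Invertible.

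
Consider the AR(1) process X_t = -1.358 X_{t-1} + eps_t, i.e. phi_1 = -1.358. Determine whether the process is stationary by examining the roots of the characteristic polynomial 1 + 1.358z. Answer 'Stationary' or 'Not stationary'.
\text{Not stationary}

The AR(p) characteristic polynomial is P(z) = 1 + 1.358z.
Stationarity requires all roots to lie outside the unit circle, i.e. |z| > 1 for every root.
This is linear in z: 1 + (1.358) z = 0  =>  z = -1/(1.358) = -0.736377,  |z| = 0.736377.
Moduli of all roots: 0.7364.
All moduli strictly greater than 1? No.
Verdict: Not stationary.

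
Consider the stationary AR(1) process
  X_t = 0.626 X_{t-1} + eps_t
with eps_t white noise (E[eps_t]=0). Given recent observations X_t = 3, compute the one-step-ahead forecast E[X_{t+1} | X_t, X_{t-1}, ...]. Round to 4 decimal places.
E[X_{t+1} \mid \mathcal F_t] = 1.8780

For an AR(p) model X_t = c + sum_i phi_i X_{t-i} + eps_t, the
one-step-ahead conditional mean is
  E[X_{t+1} | X_t, ...] = c + sum_i phi_i X_{t+1-i}.
Substitute known values:
  E[X_{t+1} | ...] = (0.626) * (3)
                   = 1.8780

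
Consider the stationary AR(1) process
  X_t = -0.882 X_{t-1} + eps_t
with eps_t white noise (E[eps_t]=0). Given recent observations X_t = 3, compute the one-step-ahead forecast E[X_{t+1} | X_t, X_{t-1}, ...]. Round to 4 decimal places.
E[X_{t+1} \mid \mathcal F_t] = -2.6460

For an AR(p) model X_t = c + sum_i phi_i X_{t-i} + eps_t, the
one-step-ahead conditional mean is
  E[X_{t+1} | X_t, ...] = c + sum_i phi_i X_{t+1-i}.
Substitute known values:
  E[X_{t+1} | ...] = (-0.882) * (3)
                   = -2.6460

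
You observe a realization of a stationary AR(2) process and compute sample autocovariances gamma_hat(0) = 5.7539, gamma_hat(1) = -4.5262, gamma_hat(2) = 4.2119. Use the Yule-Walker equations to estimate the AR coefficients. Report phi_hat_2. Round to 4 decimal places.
\hat\phi_{2} = 0.2970

The Yule-Walker equations for an AR(p) process read, in matrix form,
  Gamma_p phi = r_p,   with   (Gamma_p)_{ij} = gamma(|i - j|),
                       (r_p)_i = gamma(i),   i,j = 1..p.
Substitute the sample gammas (Toeplitz matrix and right-hand side of size 2):
  Gamma_p = [[5.7539, -4.5262], [-4.5262, 5.7539]]
  r_p     = [-4.5262, 4.2119]
Written out:
  5.7539 phi_1 - 4.5262 phi_2 = -4.5262
  -4.5262 phi_1 + 5.7539 phi_2 = 4.2119
Solve by Cramer's rule:
  det = gamma(0)^2 - gamma(1)^2 = (5.7539)^2 - (-4.5262)^2 = 33.10736521 - 20.48648644 = 12.62087877
  phi_hat_1 = [gamma(1) gamma(0) - gamma(1) gamma(2)] / det = [(-4.5262)(5.7539) - (-4.5262)(4.2119)] / 12.62087877 = -6.9794004 / 12.62087877 = -0.553
  phi_hat_2 = [gamma(0) gamma(2) - gamma(1)^2] / det = [(5.7539)(4.2119) - (-4.5262)^2] / 12.62087877 = 3.74836497 / 12.62087877 = 0.297
So phi_hat = [-0.5530, 0.2970].
Therefore phi_hat_2 = 0.2970.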